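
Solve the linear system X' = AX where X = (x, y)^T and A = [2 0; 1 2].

Coefficient matrix A = [[2, 0], [1, 2]].
Characteristic polynomial det(A - λI) = λ^2 - 4λ + 4 = 0.
Single eigenvalue λ = 2 with algebraic multiplicity 2.
Eigenvector v = (0,1); generalized eigenvector w with (A-λI)w=v is (1,-1).
General solution: e^(2t)[K_1·v + K_2·(t·v + w)].

x(t) = K_2e^(2t), y(t) = K_1e^(2t) + K_2te^(2t) - K_2e^(2t)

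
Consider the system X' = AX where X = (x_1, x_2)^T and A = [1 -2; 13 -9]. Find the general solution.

Coefficient matrix A = [[1, -2], [13, -9]].
Characteristic polynomial det(A - λI) = λ^2 + 8λ + 17 = 0.
Eigenvalues λ = -4 ± i (complex conjugate pair).
For λ=-4+i: an eigenvector is (1,3) - i(-1,-2) = (1 + i, 3 + 2i).
A real fundamental pair from Re and Im of e^((-4+i)t)v: X_1 = e^(-4t)(cos(t)·(1,3) + sin(t)·(-1,-2)), X_2 = e^(-4t)(sin(t)·(1,3) - cos(t)·(-1,-2)).
General solution: c_1X_1 + c_2X_2.

x_1(t) = -c_1e^(-4t)sin(t) + c_1e^(-4t)cos(t) + c_2e^(-4t)sin(t) + c_2e^(-4t)cos(t), x_2(t) = -2c_1e^(-4t)sin(t) + 3c_1e^(-4t)cos(t) + 3c_2e^(-4t)sin(t) + 2c_2e^(-4t)cos(t)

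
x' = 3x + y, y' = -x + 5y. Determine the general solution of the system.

Coefficient matrix A = [[3, 1], [-1, 5]].
Characteristic polynomial det(A - λI) = λ^2 - 8λ + 16 = 0.
Single eigenvalue λ = 4 with algebraic multiplicity 2.
Eigenvector v = (-1,-1); generalized eigenvector w with (A-λI)w=v is (-2,-3).
General solution: e^(4t)[C_1·v + C_2·(t·v + w)].

x(t) = -C_1e^(4t) - C_2te^(4t) - 2C_2e^(4t), y(t) = -C_1e^(4t) - C_2te^(4t) - 3C_2e^(4t)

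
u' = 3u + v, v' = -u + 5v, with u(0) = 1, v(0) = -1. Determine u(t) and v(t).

u(t) = -2te^(4t) + e^(4t), v(t) = -2te^(4t) - e^(4t)

Coefficient matrix A = [[3, 1], [-1, 5]].
Characteristic polynomial det(A - λI) = λ^2 - 8λ + 16 = 0.
Single eigenvalue λ = 4 with algebraic multiplicity 2.
Eigenvector v = (1,1); generalized eigenvector w with (A-λI)w=v is (-3,-2).
General solution: e^(4t)[C_1·v + C_2·(t·v + w)].
Applying u(0)=1, v(0)=-1 gives C_1=-5, C_2=-2.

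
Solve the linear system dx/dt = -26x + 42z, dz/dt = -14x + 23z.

Coefficient matrix A = [[-26, 42], [-14, 23]].
Characteristic polynomial det(A - λI) = λ^2 + 3λ - 10 = 0.
Eigenvalues λ = -5, 2.
For λ=-5: (A-λI) row 1 is [-21, 42], so an eigenvector is (-2, -1).
For λ=2: (A-λI) row 1 is [-28, 42], so an eigenvector is (-3, -2).
General solution: C_1e^(-5t)(-2,-1) + C_2e^(2t)(-3,-2).

x(t) = -2C_1e^(-5t) - 3C_2e^(2t), z(t) = -C_1e^(-5t) - 2C_2e^(2t)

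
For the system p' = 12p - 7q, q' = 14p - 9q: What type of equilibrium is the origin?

saddle

A = [[12,-7],[14,-9]]; det(A-λI) = λ^2 - 3λ - 10.
λ = 5, -2: opposite signs.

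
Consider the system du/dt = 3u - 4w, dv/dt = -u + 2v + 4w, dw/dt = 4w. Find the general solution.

u(t) = -4C_2e^(4t) - C_3e^(3t), v(t) = C_1e^(2t) + 4C_2e^(4t) + C_3e^(3t), w(t) = C_2e^(4t)

Coefficient matrix A = [[3, 0, -4], [-1, 2, 4], [0, 0, 4]].
det(A - λI) = 0 gives eigenvalues λ = 2, 4, 3.
For λ=2: eigenvector (0,1,0).
For λ=4: eigenvector (-4,4,1).
For λ=3: eigenvector (-1,1,0).
General solution: C_1e^(2t)(0,1,0) + C_2e^(4t)(-4,4,1) + C_3e^(3t)(-1,1,0).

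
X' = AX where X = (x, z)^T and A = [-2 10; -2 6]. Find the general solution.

x(t) = -c_1e^(2t)sin(2t) - 2c_1e^(2t)cos(2t) - 2c_2e^(2t)sin(2t) + c_2e^(2t)cos(2t), z(t) = -c_1e^(2t)cos(2t) - c_2e^(2t)sin(2t)

Coefficient matrix A = [[-2, 10], [-2, 6]].
Characteristic polynomial det(A - λI) = λ^2 - 4λ + 8 = 0.
Eigenvalues λ = 2 ± 2i (complex conjugate pair).
For λ=2+2i: an eigenvector is (-2,-1) - i(-1,0) = (-2 + i, -1).
A real fundamental pair from Re and Im of e^((2+2i)t)v: X_1 = e^(2t)(cos(2t)·(-2,-1) + sin(2t)·(-1,0)), X_2 = e^(2t)(sin(2t)·(-2,-1) - cos(2t)·(-1,0)).
General solution: c_1X_1 + c_2X_2.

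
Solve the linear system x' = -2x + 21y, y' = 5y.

Coefficient matrix A = [[-2, 21], [0, 5]].
Characteristic polynomial det(A - λI) = λ^2 - 3λ - 10 = 0.
Eigenvalues λ = -2, 5.
For λ=-2: (A-λI) row 1 is [0, 21], so an eigenvector is (1, 0).
For λ=5: (A-λI) row 1 is [-7, 21], so an eigenvector is (-3, -1).
General solution: c_1e^(-2t)(1,0) + c_2e^(5t)(-3,-1).

x(t) = c_1e^(-2t) - 3c_2e^(5t), y(t) = -c_2e^(5t)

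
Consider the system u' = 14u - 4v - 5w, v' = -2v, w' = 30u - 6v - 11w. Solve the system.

Coefficient matrix A = [[14, -4, -5], [0, -2, 0], [30, -6, -11]].
det(A - λI) = 0 gives eigenvalues λ = 4, -2, -1.
For λ=4: eigenvector (1,0,2).
For λ=-2: eigenvector (-1,1,-4).
For λ=-1: eigenvector (1,0,3).
General solution: K_1e^(4t)(1,0,2) + K_2e^(-2t)(-1,1,-4) + K_3e^(-t)(1,0,3).

u(t) = K_1e^(4t) - K_2e^(-2t) + K_3e^(-t), v(t) = K_2e^(-2t), w(t) = 2K_1e^(4t) - 4K_2e^(-2t) + 3K_3e^(-t)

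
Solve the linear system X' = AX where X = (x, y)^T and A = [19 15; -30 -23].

Coefficient matrix A = [[19, 15], [-30, -23]].
Characteristic polynomial det(A - λI) = λ^2 + 4λ + 13 = 0.
Eigenvalues λ = -2 ± 3i (complex conjugate pair).
For λ=-2+3i: an eigenvector is (-1,1) - i(-2,3) = (-1 + 2i, 1 - 3i).
A real fundamental pair from Re and Im of e^((-2+3i)t)v: X_1 = e^(-2t)(cos(3t)·(-1,1) + sin(3t)·(-2,3)), X_2 = e^(-2t)(sin(3t)·(-1,1) - cos(3t)·(-2,3)).
General solution: K_1X_1 + K_2X_2.

x(t) = -2K_1e^(-2t)sin(3t) - K_1e^(-2t)cos(3t) - K_2e^(-2t)sin(3t) + 2K_2e^(-2t)cos(3t), y(t) = 3K_1e^(-2t)sin(3t) + K_1e^(-2t)cos(3t) + K_2e^(-2t)sin(3t) - 3K_2e^(-2t)cos(3t)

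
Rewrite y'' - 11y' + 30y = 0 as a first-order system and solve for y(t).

y(t) = c_1e^(5t) + c_2e^(6t)

Let x_1 = y, x_2 = y'. Then x_1' = x_2 and x_2' = -30x_1 + 11x_2.
A = [[0,1],[-30,11]]; det(A-λI) = λ^2 - 11λ + 30.
Eigenvalues λ = 5, 6 with eigenvectors (1,5), (1,6).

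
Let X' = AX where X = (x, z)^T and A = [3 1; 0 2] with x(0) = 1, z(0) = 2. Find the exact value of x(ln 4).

160

A = [[3,1],[0,2]]; eigenvalues λ = 2, 3.
Eigenvectors: (1,-1) for λ=2, (-1,0) for λ=3.
From the initial condition, c_1 = -2, c_2 = -3.
x(ln 4) = (-2)(4^2)(1) + (-3)(4^3)(-1) = 160.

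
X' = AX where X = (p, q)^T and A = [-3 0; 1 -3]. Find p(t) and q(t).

p(t) = -K_2e^(-3t), q(t) = -K_1e^(-3t) - K_2te^(-3t) - 3K_2e^(-3t)

Coefficient matrix A = [[-3, 0], [1, -3]].
Characteristic polynomial det(A - λI) = λ^2 + 6λ + 9 = 0.
Single eigenvalue λ = -3 with algebraic multiplicity 2.
Eigenvector v = (0,-1); generalized eigenvector w with (A-λI)w=v is (-1,-3).
General solution: e^(-3t)[K_1·v + K_2·(t·v + w)].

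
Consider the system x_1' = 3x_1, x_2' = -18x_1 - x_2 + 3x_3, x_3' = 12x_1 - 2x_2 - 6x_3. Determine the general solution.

x_1(t) = c_1e^(3t), x_2(t) = -3c_1e^(3t) + 3c_2e^(-3t) - c_3e^(-4t), x_3(t) = 2c_1e^(3t) - 2c_2e^(-3t) + c_3e^(-4t)

Coefficient matrix A = [[3, 0, 0], [-18, -1, 3], [12, -2, -6]].
det(A - λI) = 0 gives eigenvalues λ = 3, -3, -4.
For λ=3: eigenvector (1,-3,2).
For λ=-3: eigenvector (0,3,-2).
For λ=-4: eigenvector (0,-1,1).
General solution: c_1e^(3t)(1,-3,2) + c_2e^(-3t)(0,3,-2) + c_3e^(-4t)(0,-1,1).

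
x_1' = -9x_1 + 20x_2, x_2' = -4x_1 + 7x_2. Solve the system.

x_1(t) = -C_1e^(-t)sin(4t) - 2C_1e^(-t)cos(4t) - 2C_2e^(-t)sin(4t) + C_2e^(-t)cos(4t), x_2(t) = -C_1e^(-t)cos(4t) - C_2e^(-t)sin(4t)

Coefficient matrix A = [[-9, 20], [-4, 7]].
Characteristic polynomial det(A - λI) = λ^2 + 2λ + 17 = 0.
Eigenvalues λ = -1 ± 4i (complex conjugate pair).
For λ=-1+4i: an eigenvector is (-2,-1) - i(-1,0) = (-2 + i, -1).
A real fundamental pair from Re and Im of e^((-1+4i)t)v: X_1 = e^(-t)(cos(4t)·(-2,-1) + sin(4t)·(-1,0)), X_2 = e^(-t)(sin(4t)·(-2,-1) - cos(4t)·(-1,0)).
General solution: C_1X_1 + C_2X_2.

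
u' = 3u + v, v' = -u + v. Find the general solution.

Coefficient matrix A = [[3, 1], [-1, 1]].
Characteristic polynomial det(A - λI) = λ^2 - 4λ + 4 = 0.
Single eigenvalue λ = 2 with algebraic multiplicity 2.
Eigenvector v = (-1,1); generalized eigenvector w with (A-λI)w=v is (-2,1).
General solution: e^(2t)[c_1·v + c_2·(t·v + w)].

u(t) = -c_1e^(2t) - c_2te^(2t) - 2c_2e^(2t), v(t) = c_1e^(2t) + c_2te^(2t) + c_2e^(2t)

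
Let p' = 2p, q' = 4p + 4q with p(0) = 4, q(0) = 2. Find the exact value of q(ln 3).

738

A = [[2,0],[4,4]]; eigenvalues λ = 2, 4.
Eigenvectors: (1,-2) for λ=2, (0,1) for λ=4.
From the initial condition, c_1 = 4, c_2 = 10.
q(ln 3) = (4)(3^2)(-2) + (10)(3^4)(1) = 738.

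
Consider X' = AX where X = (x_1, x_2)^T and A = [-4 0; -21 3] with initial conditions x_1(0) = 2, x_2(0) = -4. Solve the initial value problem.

x_1(t) = 2e^(-4t), x_2(t) = -10e^(3t) + 6e^(-4t)

Coefficient matrix A = [[-4, 0], [-21, 3]].
Characteristic polynomial det(A - λI) = λ^2 + λ - 12 = 0.
Eigenvalues λ = -4, 3.
For λ=-4: (A-λI) row 2 is [-21, 7], so an eigenvector is (1, 3).
For λ=3: (A-λI) row 1 is [-7, 0], so an eigenvector is (0, 1).
General solution: C_1e^(-4t)(1,3) + C_2e^(3t)(0,1).
Applying x_1(0)=2, x_2(0)=-4 gives C_1=2, C_2=-10.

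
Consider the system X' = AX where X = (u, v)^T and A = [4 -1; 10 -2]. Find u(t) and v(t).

u(t) = C_1e^(t)sin(t) - C_2e^(t)cos(t), v(t) = 3C_1e^(t)sin(t) - C_1e^(t)cos(t) - C_2e^(t)sin(t) - 3C_2e^(t)cos(t)

Coefficient matrix A = [[4, -1], [10, -2]].
Characteristic polynomial det(A - λI) = λ^2 - 2λ + 2 = 0.
Eigenvalues λ = 1 ± i (complex conjugate pair).
For λ=1+i: an eigenvector is (0,-1) - i(1,3) = (0 - i, -1 - 3i).
A real fundamental pair from Re and Im of e^((1+i)t)v: X_1 = e^(t)(cos(t)·(0,-1) + sin(t)·(1,3)), X_2 = e^(t)(sin(t)·(0,-1) - cos(t)·(1,3)).
General solution: C_1X_1 + C_2X_2.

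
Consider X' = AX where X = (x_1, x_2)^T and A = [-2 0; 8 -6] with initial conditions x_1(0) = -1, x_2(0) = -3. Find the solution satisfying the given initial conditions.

Coefficient matrix A = [[-2, 0], [8, -6]].
Characteristic polynomial det(A - λI) = λ^2 + 8λ + 12 = 0.
Eigenvalues λ = -2, -6.
For λ=-2: (A-λI) row 2 is [8, -4], so an eigenvector is (-1, -2).
For λ=-6: (A-λI) row 1 is [4, 0], so an eigenvector is (0, 1).
General solution: C_1e^(-2t)(-1,-2) + C_2e^(-6t)(0,1).
Applying x_1(0)=-1, x_2(0)=-3 gives C_1=1, C_2=-1.

x_1(t) = -e^(-2t), x_2(t) = -2e^(-2t) - e^(-6t)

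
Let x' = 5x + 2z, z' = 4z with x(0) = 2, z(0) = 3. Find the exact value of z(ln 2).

48

A = [[5,2],[0,4]]; eigenvalues λ = 4, 5.
Eigenvectors: (-2,1) for λ=4, (-1,0) for λ=5.
From the initial condition, c_1 = 3, c_2 = -8.
z(ln 2) = (3)(2^4)(1) + (-8)(2^5)(0) = 48.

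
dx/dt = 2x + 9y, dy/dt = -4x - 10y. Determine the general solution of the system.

Coefficient matrix A = [[2, 9], [-4, -10]].
Characteristic polynomial det(A - λI) = λ^2 + 8λ + 16 = 0.
Single eigenvalue λ = -4 with algebraic multiplicity 2.
Eigenvector v = (3,-2); generalized eigenvector w with (A-λI)w=v is (-1,1).
General solution: e^(-4t)[C_1·v + C_2·(t·v + w)].

x(t) = 3C_1e^(-4t) + 3C_2te^(-4t) - C_2e^(-4t), y(t) = -2C_1e^(-4t) - 2C_2te^(-4t) + C_2e^(-4t)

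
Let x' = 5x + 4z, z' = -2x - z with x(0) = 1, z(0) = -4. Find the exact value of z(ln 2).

10

A = [[5,4],[-2,-1]]; eigenvalues λ = 3, 1.
Eigenvectors: (-2,1) for λ=3, (1,-1) for λ=1.
From the initial condition, c_1 = 3, c_2 = 7.
z(ln 2) = (3)(2^3)(1) + (7)(2^1)(-1) = 10.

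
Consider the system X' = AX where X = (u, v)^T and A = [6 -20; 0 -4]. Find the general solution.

Coefficient matrix A = [[6, -20], [0, -4]].
Characteristic polynomial det(A - λI) = λ^2 - 2λ - 24 = 0.
Eigenvalues λ = 6, -4.
For λ=6: (A-λI) row 1 is [0, -20], so an eigenvector is (-1, 0).
For λ=-4: (A-λI) row 1 is [10, -20], so an eigenvector is (2, 1).
General solution: C_1e^(6t)(-1,0) + C_2e^(-4t)(2,1).

u(t) = -C_1e^(6t) + 2C_2e^(-4t), v(t) = C_2e^(-4t)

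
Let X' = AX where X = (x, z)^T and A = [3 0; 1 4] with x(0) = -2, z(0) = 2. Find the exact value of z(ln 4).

128

A = [[3,0],[1,4]]; eigenvalues λ = 4, 3.
Eigenvectors: (0,-1) for λ=4, (1,-1) for λ=3.
From the initial condition, c_1 = 0, c_2 = -2.
z(ln 4) = (0)(4^4)(-1) + (-2)(4^3)(-1) = 128.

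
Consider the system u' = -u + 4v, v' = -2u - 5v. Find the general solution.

Coefficient matrix A = [[-1, 4], [-2, -5]].
Characteristic polynomial det(A - λI) = λ^2 + 6λ + 13 = 0.
Eigenvalues λ = -3 ± 2i (complex conjugate pair).
For λ=-3+2i: an eigenvector is (-1,1) - i(1,0) = (-1 - i, 1).
A real fundamental pair from Re and Im of e^((-3+2i)t)v: X_1 = e^(-3t)(cos(2t)·(-1,1) + sin(2t)·(1,0)), X_2 = e^(-3t)(sin(2t)·(-1,1) - cos(2t)·(1,0)).
General solution: c_1X_1 + c_2X_2.

u(t) = c_1e^(-3t)sin(2t) - c_1e^(-3t)cos(2t) - c_2e^(-3t)sin(2t) - c_2e^(-3t)cos(2t), v(t) = c_1e^(-3t)cos(2t) + c_2e^(-3t)sin(2t)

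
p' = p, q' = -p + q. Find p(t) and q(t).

Coefficient matrix A = [[1, 0], [-1, 1]].
Characteristic polynomial det(A - λI) = λ^2 - 2λ + 1 = 0.
Single eigenvalue λ = 1 with algebraic multiplicity 2.
Eigenvector v = (0,-1); generalized eigenvector w with (A-λI)w=v is (1,3).
General solution: e^(t)[C_1·v + C_2·(t·v + w)].

p(t) = C_2e^(t), q(t) = -C_1e^(t) - C_2te^(t) + 3C_2e^(t)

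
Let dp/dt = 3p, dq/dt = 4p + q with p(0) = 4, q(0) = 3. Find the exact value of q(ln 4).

492

A = [[3,0],[4,1]]; eigenvalues λ = 3, 1.
Eigenvectors: (-1,-2) for λ=3, (0,1) for λ=1.
From the initial condition, c_1 = -4, c_2 = -5.
q(ln 4) = (-4)(4^3)(-2) + (-5)(4^1)(1) = 492.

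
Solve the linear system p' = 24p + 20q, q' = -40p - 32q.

p(t) = -2c_1e^(-4t)sin(4t) - c_1e^(-4t)cos(4t) - c_2e^(-4t)sin(4t) + 2c_2e^(-4t)cos(4t), q(t) = 3c_1e^(-4t)sin(4t) + c_1e^(-4t)cos(4t) + c_2e^(-4t)sin(4t) - 3c_2e^(-4t)cos(4t)

Coefficient matrix A = [[24, 20], [-40, -32]].
Characteristic polynomial det(A - λI) = λ^2 + 8λ + 32 = 0.
Eigenvalues λ = -4 ± 4i (complex conjugate pair).
For λ=-4+4i: an eigenvector is (-1,1) - i(-2,3) = (-1 + 2i, 1 - 3i).
A real fundamental pair from Re and Im of e^((-4+4i)t)v: X_1 = e^(-4t)(cos(4t)·(-1,1) + sin(4t)·(-2,3)), X_2 = e^(-4t)(sin(4t)·(-1,1) - cos(4t)·(-2,3)).
General solution: c_1X_1 + c_2X_2.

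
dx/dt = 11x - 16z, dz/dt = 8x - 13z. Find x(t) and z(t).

x(t) = -K_1e^(-5t) - 2K_2e^(3t), z(t) = -K_1e^(-5t) - K_2e^(3t)

Coefficient matrix A = [[11, -16], [8, -13]].
Characteristic polynomial det(A - λI) = λ^2 + 2λ - 15 = 0.
Eigenvalues λ = -5, 3.
For λ=-5: (A-λI) row 1 is [16, -16], so an eigenvector is (-1, -1).
For λ=3: (A-λI) row 1 is [8, -16], so an eigenvector is (-2, -1).
General solution: K_1e^(-5t)(-1,-1) + K_2e^(3t)(-2,-1).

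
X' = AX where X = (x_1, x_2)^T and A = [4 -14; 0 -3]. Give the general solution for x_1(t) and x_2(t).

x_1(t) = 2C_1e^(-3t) - C_2e^(4t), x_2(t) = C_1e^(-3t)

Coefficient matrix A = [[4, -14], [0, -3]].
Characteristic polynomial det(A - λI) = λ^2 - λ - 12 = 0.
Eigenvalues λ = -3, 4.
For λ=-3: (A-λI) row 1 is [7, -14], so an eigenvector is (2, 1).
For λ=4: (A-λI) row 1 is [0, -14], so an eigenvector is (-1, 0).
General solution: C_1e^(-3t)(2,1) + C_2e^(4t)(-1,0).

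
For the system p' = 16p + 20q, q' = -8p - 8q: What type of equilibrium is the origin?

A = [[16,20],[-8,-8]]; det(A-λI) = λ^2 - 8λ + 32.
λ = 4 ± 4i: positive real part.

unstable spiral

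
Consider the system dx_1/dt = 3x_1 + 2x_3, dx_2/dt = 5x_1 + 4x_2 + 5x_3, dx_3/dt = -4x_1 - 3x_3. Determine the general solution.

x_1(t) = K_2e^(-t) + K_3e^(t), x_2(t) = K_1e^(4t) + K_2e^(-t), x_3(t) = -2K_2e^(-t) - K_3e^(t)

Coefficient matrix A = [[3, 0, 2], [5, 4, 5], [-4, 0, -3]].
det(A - λI) = 0 gives eigenvalues λ = 4, -1, 1.
For λ=4: eigenvector (0,1,0).
For λ=-1: eigenvector (1,1,-2).
For λ=1: eigenvector (1,0,-1).
General solution: K_1e^(4t)(0,1,0) + K_2e^(-t)(1,1,-2) + K_3e^(t)(1,0,-1).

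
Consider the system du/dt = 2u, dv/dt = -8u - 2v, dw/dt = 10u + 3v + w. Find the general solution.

Coefficient matrix A = [[2, 0, 0], [-8, -2, 0], [10, 3, 1]].
det(A - λI) = 0 gives eigenvalues λ = 2, -2, 1.
For λ=2: eigenvector (1,-2,4).
For λ=-2: eigenvector (0,1,-1).
For λ=1: eigenvector (0,0,1).
General solution: C_1e^(2t)(1,-2,4) + C_2e^(-2t)(0,1,-1) + C_3e^(t)(0,0,1).

u(t) = C_1e^(2t), v(t) = -2C_1e^(2t) + C_2e^(-2t), w(t) = 4C_1e^(2t) - C_2e^(-2t) + C_3e^(t)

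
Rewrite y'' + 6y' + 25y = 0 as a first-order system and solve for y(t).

Let x_1 = y, x_2 = y'. Then x_1' = x_2 and x_2' = -25x_1 - 6x_2.
A = [[0,1],[-25,-6]]; det(A-λI) = λ^2 + 6λ + 25.
Eigenvalues λ = -3 ± 4i.

y(t) = K_1e^(-3t)cos(4t) + K_2e^(-3t)sin(4t)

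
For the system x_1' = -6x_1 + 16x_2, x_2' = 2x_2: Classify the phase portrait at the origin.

A = [[-6,16],[0,2]]; det(A-λI) = λ^2 + 4λ - 12.
λ = -6, 2: opposite signs.

saddle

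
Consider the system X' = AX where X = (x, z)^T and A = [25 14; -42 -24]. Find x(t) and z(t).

Coefficient matrix A = [[25, 14], [-42, -24]].
Characteristic polynomial det(A - λI) = λ^2 - λ - 12 = 0.
Eigenvalues λ = -3, 4.
For λ=-3: (A-λI) row 1 is [28, 14], so an eigenvector is (1, -2).
For λ=4: (A-λI) row 1 is [21, 14], so an eigenvector is (-2, 3).
General solution: K_1e^(-3t)(1,-2) + K_2e^(4t)(-2,3).

x(t) = K_1e^(-3t) - 2K_2e^(4t), z(t) = -2K_1e^(-3t) + 3K_2e^(4t)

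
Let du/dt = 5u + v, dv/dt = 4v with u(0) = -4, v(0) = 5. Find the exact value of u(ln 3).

A = [[5,1],[0,4]]; eigenvalues λ = 4, 5.
Eigenvectors: (1,-1) for λ=4, (1,0) for λ=5.
From the initial condition, c_1 = -5, c_2 = 1.
u(ln 3) = (-5)(3^4)(1) + (1)(3^5)(1) = -162.

-162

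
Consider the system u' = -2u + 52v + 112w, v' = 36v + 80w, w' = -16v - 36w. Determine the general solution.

Coefficient matrix A = [[-2, 52, 112], [0, 36, 80], [0, -16, -36]].
det(A - λI) = 0 gives eigenvalues λ = -2, 4, -4.
For λ=-2: eigenvector (1,0,0).
For λ=4: eigenvector (6,5,-2).
For λ=-4: eigenvector (-4,-2,1).
General solution: K_1e^(-2t)(1,0,0) + K_2e^(4t)(6,5,-2) + K_3e^(-4t)(-4,-2,1).

u(t) = K_1e^(-2t) + 6K_2e^(4t) - 4K_3e^(-4t), v(t) = 5K_2e^(4t) - 2K_3e^(-4t), w(t) = -2K_2e^(4t) + K_3e^(-4t)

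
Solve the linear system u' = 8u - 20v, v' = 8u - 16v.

u(t) = -2K_1e^(-4t)sin(4t) + K_1e^(-4t)cos(4t) + K_2e^(-4t)sin(4t) + 2K_2e^(-4t)cos(4t), v(t) = -K_1e^(-4t)sin(4t) + K_1e^(-4t)cos(4t) + K_2e^(-4t)sin(4t) + K_2e^(-4t)cos(4t)

Coefficient matrix A = [[8, -20], [8, -16]].
Characteristic polynomial det(A - λI) = λ^2 + 8λ + 32 = 0.
Eigenvalues λ = -4 ± 4i (complex conjugate pair).
For λ=-4+4i: an eigenvector is (1,1) - i(-2,-1) = (1 + 2i, 1 + i).
A real fundamental pair from Re and Im of e^((-4+4i)t)v: X_1 = e^(-4t)(cos(4t)·(1,1) + sin(4t)·(-2,-1)), X_2 = e^(-4t)(sin(4t)·(1,1) - cos(4t)·(-2,-1)).
General solution: K_1X_1 + K_2X_2.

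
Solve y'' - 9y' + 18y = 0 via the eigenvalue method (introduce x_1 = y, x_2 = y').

y(t) = K_1e^(3t) + K_2e^(6t)

Let x_1 = y, x_2 = y'. Then x_1' = x_2 and x_2' = -18x_1 + 9x_2.
A = [[0,1],[-18,9]]; det(A-λI) = λ^2 - 9λ + 18.
Eigenvalues λ = 3, 6 with eigenvectors (1,3), (1,6).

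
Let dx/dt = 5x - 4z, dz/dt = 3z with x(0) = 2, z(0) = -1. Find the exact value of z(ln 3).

A = [[5,-4],[0,3]]; eigenvalues λ = 3, 5.
Eigenvectors: (-2,-1) for λ=3, (1,0) for λ=5.
From the initial condition, c_1 = 1, c_2 = 4.
z(ln 3) = (1)(3^3)(-1) + (4)(3^5)(0) = -27.

-27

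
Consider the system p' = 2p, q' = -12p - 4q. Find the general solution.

p(t) = c_2e^(2t), q(t) = c_1e^(-4t) - 2c_2e^(2t)

Coefficient matrix A = [[2, 0], [-12, -4]].
Characteristic polynomial det(A - λI) = λ^2 + 2λ - 8 = 0.
Eigenvalues λ = -4, 2.
For λ=-4: (A-λI) row 1 is [6, 0], so an eigenvector is (0, 1).
For λ=2: (A-λI) row 2 is [-12, -6], so an eigenvector is (1, -2).
General solution: c_1e^(-4t)(0,1) + c_2e^(2t)(1,-2).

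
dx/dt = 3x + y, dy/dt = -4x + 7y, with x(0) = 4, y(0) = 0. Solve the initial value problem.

x(t) = -8te^(5t) + 4e^(5t), y(t) = -16te^(5t)

Coefficient matrix A = [[3, 1], [-4, 7]].
Characteristic polynomial det(A - λI) = λ^2 - 10λ + 25 = 0.
Single eigenvalue λ = 5 with algebraic multiplicity 2.
Eigenvector v = (1,2); generalized eigenvector w with (A-λI)w=v is (1,3).
General solution: e^(5t)[c_1·v + c_2·(t·v + w)].
Applying x(0)=4, y(0)=0 gives c_1=12, c_2=-8.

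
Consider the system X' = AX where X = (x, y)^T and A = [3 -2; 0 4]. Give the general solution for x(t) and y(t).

Coefficient matrix A = [[3, -2], [0, 4]].
Characteristic polynomial det(A - λI) = λ^2 - 7λ + 12 = 0.
Eigenvalues λ = 4, 3.
For λ=4: (A-λI) row 1 is [-1, -2], so an eigenvector is (-2, 1).
For λ=3: (A-λI) row 1 is [0, -2], so an eigenvector is (1, 0).
General solution: K_1e^(4t)(-2,1) + K_2e^(3t)(1,0).

x(t) = -2K_1e^(4t) + K_2e^(3t), y(t) = K_1e^(4t)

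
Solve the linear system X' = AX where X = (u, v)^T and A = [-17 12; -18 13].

u(t) = C_1e^(-5t) + 2C_2e^(t), v(t) = C_1e^(-5t) + 3C_2e^(t)

Coefficient matrix A = [[-17, 12], [-18, 13]].
Characteristic polynomial det(A - λI) = λ^2 + 4λ - 5 = 0.
Eigenvalues λ = -5, 1.
For λ=-5: (A-λI) row 1 is [-12, 12], so an eigenvector is (1, 1).
For λ=1: (A-λI) row 1 is [-18, 12], so an eigenvector is (2, 3).
General solution: C_1e^(-5t)(1,1) + C_2e^(t)(2,3).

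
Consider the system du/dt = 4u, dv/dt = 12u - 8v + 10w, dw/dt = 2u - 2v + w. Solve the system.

Coefficient matrix A = [[4, 0, 0], [12, -8, 10], [2, -2, 1]].
det(A - λI) = 0 gives eigenvalues λ = 4, -3, -4.
For λ=4: eigenvector (1,1,0).
For λ=-3: eigenvector (0,2,1).
For λ=-4: eigenvector (0,5,2).
General solution: c_1e^(4t)(1,1,0) + c_2e^(-3t)(0,2,1) + c_3e^(-4t)(0,5,2).

u(t) = c_1e^(4t), v(t) = c_1e^(4t) + 2c_2e^(-3t) + 5c_3e^(-4t), w(t) = c_2e^(-3t) + 2c_3e^(-4t)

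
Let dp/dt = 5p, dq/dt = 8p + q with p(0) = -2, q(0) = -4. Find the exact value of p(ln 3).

A = [[5,0],[8,1]]; eigenvalues λ = 5, 1.
Eigenvectors: (1,2) for λ=5, (0,-1) for λ=1.
From the initial condition, c_1 = -2, c_2 = 0.
p(ln 3) = (-2)(3^5)(1) + (0)(3^1)(0) = -486.

-486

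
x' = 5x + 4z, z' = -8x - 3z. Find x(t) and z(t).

Coefficient matrix A = [[5, 4], [-8, -3]].
Characteristic polynomial det(A - λI) = λ^2 - 2λ + 17 = 0.
Eigenvalues λ = 1 ± 4i (complex conjugate pair).
For λ=1+4i: an eigenvector is (-1,1) - i(0,1) = (-1, 1 - i).
A real fundamental pair from Re and Im of e^((1+4i)t)v: X_1 = e^(t)(cos(4t)·(-1,1) + sin(4t)·(0,1)), X_2 = e^(t)(sin(4t)·(-1,1) - cos(4t)·(0,1)).
General solution: C_1X_1 + C_2X_2.

x(t) = -C_1e^(t)cos(4t) - C_2e^(t)sin(4t), z(t) = C_1e^(t)sin(4t) + C_1e^(t)cos(4t) + C_2e^(t)sin(4t) - C_2e^(t)cos(4t)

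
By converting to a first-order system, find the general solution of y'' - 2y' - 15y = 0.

Let x_1 = y, x_2 = y'. Then x_1' = x_2 and x_2' = 15x_1 + 2x_2.
A = [[0,1],[15,2]]; det(A-λI) = λ^2 - 2λ - 15.
Eigenvalues λ = 5, -3 with eigenvectors (1,5), (1,-3).

y(t) = C_1e^(5t) + C_2e^(-3t)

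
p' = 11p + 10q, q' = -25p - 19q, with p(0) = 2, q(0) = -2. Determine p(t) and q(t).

p(t) = 2e^(-4t)sin(5t) + 2e^(-4t)cos(5t), q(t) = -4e^(-4t)sin(5t) - 2e^(-4t)cos(5t)

Coefficient matrix A = [[11, 10], [-25, -19]].
Characteristic polynomial det(A - λI) = λ^2 + 8λ + 41 = 0.
Eigenvalues λ = -4 ± 5i (complex conjugate pair).
For λ=-4+5i: an eigenvector is (1,-1) - i(1,-2) = (1 - i, -1 + 2i).
A real fundamental pair from Re and Im of e^((-4+5i)t)v: X_1 = e^(-4t)(cos(5t)·(1,-1) + sin(5t)·(1,-2)), X_2 = e^(-4t)(sin(5t)·(1,-1) - cos(5t)·(1,-2)).
General solution: C_1X_1 + C_2X_2.
Applying p(0)=2, q(0)=-2 gives C_1=2, C_2=0.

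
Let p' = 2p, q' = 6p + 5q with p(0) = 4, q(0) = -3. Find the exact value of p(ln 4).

64

A = [[2,0],[6,5]]; eigenvalues λ = 5, 2.
Eigenvectors: (0,1) for λ=5, (-1,2) for λ=2.
From the initial condition, c_1 = 5, c_2 = -4.
p(ln 4) = (5)(4^5)(0) + (-4)(4^2)(-1) = 64.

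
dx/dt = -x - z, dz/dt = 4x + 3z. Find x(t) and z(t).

x(t) = -K_1e^(t) - K_2te^(t) + K_2e^(t), z(t) = 2K_1e^(t) + 2K_2te^(t) - K_2e^(t)

Coefficient matrix A = [[-1, -1], [4, 3]].
Characteristic polynomial det(A - λI) = λ^2 - 2λ + 1 = 0.
Single eigenvalue λ = 1 with algebraic multiplicity 2.
Eigenvector v = (-1,2); generalized eigenvector w with (A-λI)w=v is (1,-1).
General solution: e^(t)[K_1·v + K_2·(t·v + w)].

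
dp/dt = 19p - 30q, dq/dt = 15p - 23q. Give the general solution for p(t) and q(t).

p(t) = -c_1e^(-2t)sin(3t) - 3c_1e^(-2t)cos(3t) - 3c_2e^(-2t)sin(3t) + c_2e^(-2t)cos(3t), q(t) = -c_1e^(-2t)sin(3t) - 2c_1e^(-2t)cos(3t) - 2c_2e^(-2t)sin(3t) + c_2e^(-2t)cos(3t)

Coefficient matrix A = [[19, -30], [15, -23]].
Characteristic polynomial det(A - λI) = λ^2 + 4λ + 13 = 0.
Eigenvalues λ = -2 ± 3i (complex conjugate pair).
For λ=-2+3i: an eigenvector is (-3,-2) - i(-1,-1) = (-3 + i, -2 + i).
A real fundamental pair from Re and Im of e^((-2+3i)t)v: X_1 = e^(-2t)(cos(3t)·(-3,-2) + sin(3t)·(-1,-1)), X_2 = e^(-2t)(sin(3t)·(-3,-2) - cos(3t)·(-1,-1)).
General solution: c_1X_1 + c_2X_2.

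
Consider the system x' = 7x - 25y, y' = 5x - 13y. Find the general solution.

x(t) = -2C_1e^(-3t)sin(5t) - C_1e^(-3t)cos(5t) - C_2e^(-3t)sin(5t) + 2C_2e^(-3t)cos(5t), y(t) = -C_1e^(-3t)sin(5t) + C_2e^(-3t)cos(5t)

Coefficient matrix A = [[7, -25], [5, -13]].
Characteristic polynomial det(A - λI) = λ^2 + 6λ + 34 = 0.
Eigenvalues λ = -3 ± 5i (complex conjugate pair).
For λ=-3+5i: an eigenvector is (-1,0) - i(-2,-1) = (-1 + 2i, 0 + i).
A real fundamental pair from Re and Im of e^((-3+5i)t)v: X_1 = e^(-3t)(cos(5t)·(-1,0) + sin(5t)·(-2,-1)), X_2 = e^(-3t)(sin(5t)·(-1,0) - cos(5t)·(-2,-1)).
General solution: C_1X_1 + C_2X_2.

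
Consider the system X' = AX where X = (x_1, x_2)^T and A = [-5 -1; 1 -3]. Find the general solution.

Coefficient matrix A = [[-5, -1], [1, -3]].
Characteristic polynomial det(A - λI) = λ^2 + 8λ + 16 = 0.
Single eigenvalue λ = -4 with algebraic multiplicity 2.
Eigenvector v = (-1,1); generalized eigenvector w with (A-λI)w=v is (1,0).
General solution: e^(-4t)[K_1·v + K_2·(t·v + w)].

x_1(t) = -K_1e^(-4t) - K_2te^(-4t) + K_2e^(-4t), x_2(t) = K_1e^(-4t) + K_2te^(-4t)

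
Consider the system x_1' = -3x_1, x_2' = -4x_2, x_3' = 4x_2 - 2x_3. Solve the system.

Coefficient matrix A = [[-3, 0, 0], [0, -4, 0], [0, 4, -2]].
det(A - λI) = 0 gives eigenvalues λ = -3, -4, -2.
For λ=-3: eigenvector (1,0,0).
For λ=-4: eigenvector (0,1,-2).
For λ=-2: eigenvector (0,0,1).
General solution: K_1e^(-3t)(1,0,0) + K_2e^(-4t)(0,1,-2) + K_3e^(-2t)(0,0,1).

x_1(t) = K_1e^(-3t), x_2(t) = K_2e^(-4t), x_3(t) = -2K_2e^(-4t) + K_3e^(-2t)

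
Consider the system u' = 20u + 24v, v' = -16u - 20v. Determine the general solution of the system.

Coefficient matrix A = [[20, 24], [-16, -20]].
Characteristic polynomial det(A - λI) = λ^2 - 16 = 0.
Eigenvalues λ = -4, 4.
For λ=-4: (A-λI) row 1 is [24, 24], so an eigenvector is (1, -1).
For λ=4: (A-λI) row 1 is [16, 24], so an eigenvector is (3, -2).
General solution: K_1e^(-4t)(1,-1) + K_2e^(4t)(3,-2).

u(t) = K_1e^(-4t) + 3K_2e^(4t), v(t) = -K_1e^(-4t) - 2K_2e^(4t)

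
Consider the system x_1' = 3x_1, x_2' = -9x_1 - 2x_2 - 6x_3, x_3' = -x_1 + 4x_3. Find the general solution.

Coefficient matrix A = [[3, 0, 0], [-9, -2, -6], [-1, 0, 4]].
det(A - λI) = 0 gives eigenvalues λ = 3, -2, 4.
For λ=3: eigenvector (-1,3,-1).
For λ=-2: eigenvector (0,1,0).
For λ=4: eigenvector (0,1,-1).
General solution: K_1e^(3t)(-1,3,-1) + K_2e^(-2t)(0,1,0) + K_3e^(4t)(0,1,-1).

x_1(t) = -K_1e^(3t), x_2(t) = 3K_1e^(3t) + K_2e^(-2t) + K_3e^(4t), x_3(t) = -K_1e^(3t) - K_3e^(4t)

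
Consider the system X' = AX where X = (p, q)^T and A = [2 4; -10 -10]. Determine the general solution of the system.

p(t) = -C_1e^(-4t)sin(2t) + C_1e^(-4t)cos(2t) + C_2e^(-4t)sin(2t) + C_2e^(-4t)cos(2t), q(t) = C_1e^(-4t)sin(2t) - 2C_1e^(-4t)cos(2t) - 2C_2e^(-4t)sin(2t) - C_2e^(-4t)cos(2t)

Coefficient matrix A = [[2, 4], [-10, -10]].
Characteristic polynomial det(A - λI) = λ^2 + 8λ + 20 = 0.
Eigenvalues λ = -4 ± 2i (complex conjugate pair).
For λ=-4+2i: an eigenvector is (1,-2) - i(-1,1) = (1 + i, -2 - i).
A real fundamental pair from Re and Im of e^((-4+2i)t)v: X_1 = e^(-4t)(cos(2t)·(1,-2) + sin(2t)·(-1,1)), X_2 = e^(-4t)(sin(2t)·(1,-2) - cos(2t)·(-1,1)).
General solution: C_1X_1 + C_2X_2.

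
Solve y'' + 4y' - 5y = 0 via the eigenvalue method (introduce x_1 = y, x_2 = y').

Let x_1 = y, x_2 = y'. Then x_1' = x_2 and x_2' = 5x_1 - 4x_2.
A = [[0,1],[5,-4]]; det(A-λI) = λ^2 + 4λ - 5.
Eigenvalues λ = 1, -5 with eigenvectors (1,1), (1,-5).

y(t) = C_1e^(t) + C_2e^(-5t)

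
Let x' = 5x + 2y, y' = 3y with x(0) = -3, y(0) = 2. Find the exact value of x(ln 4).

A = [[5,2],[0,3]]; eigenvalues λ = 3, 5.
Eigenvectors: (-1,1) for λ=3, (1,0) for λ=5.
From the initial condition, c_1 = 2, c_2 = -1.
x(ln 4) = (2)(4^3)(-1) + (-1)(4^5)(1) = -1152.

-1152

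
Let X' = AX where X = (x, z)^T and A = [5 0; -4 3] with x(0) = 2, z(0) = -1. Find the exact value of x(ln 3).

A = [[5,0],[-4,3]]; eigenvalues λ = 3, 5.
Eigenvectors: (0,1) for λ=3, (-1,2) for λ=5.
From the initial condition, c_1 = 3, c_2 = -2.
x(ln 3) = (3)(3^3)(0) + (-2)(3^5)(-1) = 486.

486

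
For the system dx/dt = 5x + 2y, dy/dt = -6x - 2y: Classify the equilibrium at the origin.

unstable node

A = [[5,2],[-6,-2]]; det(A-λI) = λ^2 - 3λ + 2.
λ = 1, 2: both positive.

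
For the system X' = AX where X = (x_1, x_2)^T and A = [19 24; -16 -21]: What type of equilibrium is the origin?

saddle

A = [[19,24],[-16,-21]]; det(A-λI) = λ^2 + 2λ - 15.
λ = -5, 3: opposite signs.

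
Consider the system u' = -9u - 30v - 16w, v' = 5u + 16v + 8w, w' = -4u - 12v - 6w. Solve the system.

u(t) = -4c_1e^(2t) + 3c_2e^(t) + 2c_3e^(-2t), v(t) = 2c_1e^(2t) - c_2e^(t) - c_3e^(-2t), w(t) = -c_1e^(2t) + c_3e^(-2t)

Coefficient matrix A = [[-9, -30, -16], [5, 16, 8], [-4, -12, -6]].
det(A - λI) = 0 gives eigenvalues λ = 2, 1, -2.
For λ=2: eigenvector (-4,2,-1).
For λ=1: eigenvector (3,-1,0).
For λ=-2: eigenvector (2,-1,1).
General solution: c_1e^(2t)(-4,2,-1) + c_2e^(t)(3,-1,0) + c_3e^(-2t)(2,-1,1).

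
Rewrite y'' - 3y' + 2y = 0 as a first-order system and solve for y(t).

y(t) = C_1e^(t) + C_2e^(2t)

Let x_1 = y, x_2 = y'. Then x_1' = x_2 and x_2' = -2x_1 + 3x_2.
A = [[0,1],[-2,3]]; det(A-λI) = λ^2 - 3λ + 2.
Eigenvalues λ = 1, 2 with eigenvectors (1,1), (1,2).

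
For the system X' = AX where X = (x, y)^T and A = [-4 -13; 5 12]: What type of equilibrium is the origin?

unstable spiral

A = [[-4,-13],[5,12]]; det(A-λI) = λ^2 - 8λ + 17.
λ = 4 ± i: positive real part.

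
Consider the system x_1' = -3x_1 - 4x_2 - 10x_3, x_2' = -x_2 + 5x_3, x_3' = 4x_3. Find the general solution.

x_1(t) = K_1e^(-3t) + 2K_2e^(-t) - 2K_3e^(4t), x_2(t) = -K_2e^(-t) + K_3e^(4t), x_3(t) = K_3e^(4t)

Coefficient matrix A = [[-3, -4, -10], [0, -1, 5], [0, 0, 4]].
det(A - λI) = 0 gives eigenvalues λ = -3, -1, 4.
For λ=-3: eigenvector (1,0,0).
For λ=-1: eigenvector (2,-1,0).
For λ=4: eigenvector (-2,1,1).
General solution: K_1e^(-3t)(1,0,0) + K_2e^(-t)(2,-1,0) + K_3e^(4t)(-2,1,1).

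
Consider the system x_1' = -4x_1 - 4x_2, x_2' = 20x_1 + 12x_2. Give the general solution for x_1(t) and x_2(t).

x_1(t) = -c_1e^(4t)sin(4t) + c_2e^(4t)cos(4t), x_2(t) = 2c_1e^(4t)sin(4t) + c_1e^(4t)cos(4t) + c_2e^(4t)sin(4t) - 2c_2e^(4t)cos(4t)

Coefficient matrix A = [[-4, -4], [20, 12]].
Characteristic polynomial det(A - λI) = λ^2 - 8λ + 32 = 0.
Eigenvalues λ = 4 ± 4i (complex conjugate pair).
For λ=4+4i: an eigenvector is (0,1) - i(-1,2) = (0 + i, 1 - 2i).
A real fundamental pair from Re and Im of e^((4+4i)t)v: X_1 = e^(4t)(cos(4t)·(0,1) + sin(4t)·(-1,2)), X_2 = e^(4t)(sin(4t)·(0,1) - cos(4t)·(-1,2)).
General solution: c_1X_1 + c_2X_2.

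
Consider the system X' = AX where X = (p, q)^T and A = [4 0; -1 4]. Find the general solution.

p(t) = c_2e^(4t), q(t) = -c_1e^(4t) - c_2te^(4t) + 3c_2e^(4t)

Coefficient matrix A = [[4, 0], [-1, 4]].
Characteristic polynomial det(A - λI) = λ^2 - 8λ + 16 = 0.
Single eigenvalue λ = 4 with algebraic multiplicity 2.
Eigenvector v = (0,-1); generalized eigenvector w with (A-λI)w=v is (1,3).
General solution: e^(4t)[c_1·v + c_2·(t·v + w)].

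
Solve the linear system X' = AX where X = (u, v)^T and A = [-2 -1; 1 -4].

Coefficient matrix A = [[-2, -1], [1, -4]].
Characteristic polynomial det(A - λI) = λ^2 + 6λ + 9 = 0.
Single eigenvalue λ = -3 with algebraic multiplicity 2.
Eigenvector v = (-1,-1); generalized eigenvector w with (A-λI)w=v is (-3,-2).
General solution: e^(-3t)[c_1·v + c_2·(t·v + w)].

u(t) = -c_1e^(-3t) - c_2te^(-3t) - 3c_2e^(-3t), v(t) = -c_1e^(-3t) - c_2te^(-3t) - 2c_2e^(-3t)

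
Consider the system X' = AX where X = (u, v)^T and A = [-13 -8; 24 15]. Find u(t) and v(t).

Coefficient matrix A = [[-13, -8], [24, 15]].
Characteristic polynomial det(A - λI) = λ^2 - 2λ - 3 = 0.
Eigenvalues λ = -1, 3.
For λ=-1: (A-λI) row 1 is [-12, -8], so an eigenvector is (2, -3).
For λ=3: (A-λI) row 1 is [-16, -8], so an eigenvector is (-1, 2).
General solution: c_1e^(-t)(2,-3) + c_2e^(3t)(-1,2).

u(t) = 2c_1e^(-t) - c_2e^(3t), v(t) = -3c_1e^(-t) + 2c_2e^(3t)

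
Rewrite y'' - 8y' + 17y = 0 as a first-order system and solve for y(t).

Let x_1 = y, x_2 = y'. Then x_1' = x_2 and x_2' = -17x_1 + 8x_2.
A = [[0,1],[-17,8]]; det(A-λI) = λ^2 - 8λ + 17.
Eigenvalues λ = 4 ± i.

y(t) = c_1e^(4t)cos(t) + c_2e^(4t)sin(t)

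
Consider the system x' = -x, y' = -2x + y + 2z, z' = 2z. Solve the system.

x(t) = C_1e^(-t), y(t) = C_1e^(-t) + 2C_2e^(2t) + C_3e^(t), z(t) = C_2e^(2t)

Coefficient matrix A = [[-1, 0, 0], [-2, 1, 2], [0, 0, 2]].
det(A - λI) = 0 gives eigenvalues λ = -1, 2, 1.
For λ=-1: eigenvector (1,1,0).
For λ=2: eigenvector (0,2,1).
For λ=1: eigenvector (0,1,0).
General solution: C_1e^(-t)(1,1,0) + C_2e^(2t)(0,2,1) + C_3e^(t)(0,1,0).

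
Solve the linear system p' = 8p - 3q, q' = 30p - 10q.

Coefficient matrix A = [[8, -3], [30, -10]].
Characteristic polynomial det(A - λI) = λ^2 + 2λ + 10 = 0.
Eigenvalues λ = -1 ± 3i (complex conjugate pair).
For λ=-1+3i: an eigenvector is (0,1) - i(-1,-3) = (0 + i, 1 + 3i).
A real fundamental pair from Re and Im of e^((-1+3i)t)v: X_1 = e^(-t)(cos(3t)·(0,1) + sin(3t)·(-1,-3)), X_2 = e^(-t)(sin(3t)·(0,1) - cos(3t)·(-1,-3)).
General solution: K_1X_1 + K_2X_2.

p(t) = -K_1e^(-t)sin(3t) + K_2e^(-t)cos(3t), q(t) = -3K_1e^(-t)sin(3t) + K_1e^(-t)cos(3t) + K_2e^(-t)sin(3t) + 3K_2e^(-t)cos(3t)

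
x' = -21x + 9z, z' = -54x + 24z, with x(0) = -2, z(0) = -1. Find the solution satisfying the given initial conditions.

x(t) = 3e^(6t) - 5e^(-3t), z(t) = 9e^(6t) - 10e^(-3t)

Coefficient matrix A = [[-21, 9], [-54, 24]].
Characteristic polynomial det(A - λI) = λ^2 - 3λ - 18 = 0.
Eigenvalues λ = 6, -3.
For λ=6: (A-λI) row 1 is [-27, 9], so an eigenvector is (-1, -3).
For λ=-3: (A-λI) row 1 is [-18, 9], so an eigenvector is (-1, -2).
General solution: K_1e^(6t)(-1,-3) + K_2e^(-3t)(-1,-2).
Applying x(0)=-2, z(0)=-1 gives K_1=-3, K_2=5.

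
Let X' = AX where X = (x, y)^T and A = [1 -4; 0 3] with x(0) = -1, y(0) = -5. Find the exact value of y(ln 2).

-40

A = [[1,-4],[0,3]]; eigenvalues λ = 1, 3.
Eigenvectors: (-1,0) for λ=1, (2,-1) for λ=3.
From the initial condition, c_1 = 11, c_2 = 5.
y(ln 2) = (11)(2^1)(0) + (5)(2^3)(-1) = -40.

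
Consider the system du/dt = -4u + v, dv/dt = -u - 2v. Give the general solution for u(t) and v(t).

Coefficient matrix A = [[-4, 1], [-1, -2]].
Characteristic polynomial det(A - λI) = λ^2 + 6λ + 9 = 0.
Single eigenvalue λ = -3 with algebraic multiplicity 2.
Eigenvector v = (1,1); generalized eigenvector w with (A-λI)w=v is (-3,-2).
General solution: e^(-3t)[K_1·v + K_2·(t·v + w)].

u(t) = K_1e^(-3t) + K_2te^(-3t) - 3K_2e^(-3t), v(t) = K_1e^(-3t) + K_2te^(-3t) - 2K_2e^(-3t)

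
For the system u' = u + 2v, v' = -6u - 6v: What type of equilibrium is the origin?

stable node

A = [[1,2],[-6,-6]]; det(A-λI) = λ^2 + 5λ + 6.
λ = -2, -3: both negative.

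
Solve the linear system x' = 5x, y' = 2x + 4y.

Coefficient matrix A = [[5, 0], [2, 4]].
Characteristic polynomial det(A - λI) = λ^2 - 9λ + 20 = 0.
Eigenvalues λ = 4, 5.
For λ=4: (A-λI) row 1 is [1, 0], so an eigenvector is (0, -1).
For λ=5: (A-λI) row 2 is [2, -1], so an eigenvector is (1, 2).
General solution: C_1e^(4t)(0,-1) + C_2e^(5t)(1,2).

x(t) = C_2e^(5t), y(t) = -C_1e^(4t) + 2C_2e^(5t)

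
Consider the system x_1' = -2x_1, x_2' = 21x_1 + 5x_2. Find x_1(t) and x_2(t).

x_1(t) = C_2e^(-2t), x_2(t) = C_1e^(5t) - 3C_2e^(-2t)

Coefficient matrix A = [[-2, 0], [21, 5]].
Characteristic polynomial det(A - λI) = λ^2 - 3λ - 10 = 0.
Eigenvalues λ = 5, -2.
For λ=5: (A-λI) row 1 is [-7, 0], so an eigenvector is (0, 1).
For λ=-2: (A-λI) row 2 is [21, 7], so an eigenvector is (1, -3).
General solution: C_1e^(5t)(0,1) + C_2e^(-2t)(1,-3).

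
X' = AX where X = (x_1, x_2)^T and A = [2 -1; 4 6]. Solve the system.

x_1(t) = -C_1e^(4t) - C_2te^(4t), x_2(t) = 2C_1e^(4t) + 2C_2te^(4t) + C_2e^(4t)

Coefficient matrix A = [[2, -1], [4, 6]].
Characteristic polynomial det(A - λI) = λ^2 - 8λ + 16 = 0.
Single eigenvalue λ = 4 with algebraic multiplicity 2.
Eigenvector v = (-1,2); generalized eigenvector w with (A-λI)w=v is (0,1).
General solution: e^(4t)[C_1·v + C_2·(t·v + w)].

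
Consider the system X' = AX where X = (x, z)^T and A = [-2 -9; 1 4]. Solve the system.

Coefficient matrix A = [[-2, -9], [1, 4]].
Characteristic polynomial det(A - λI) = λ^2 - 2λ + 1 = 0.
Single eigenvalue λ = 1 with algebraic multiplicity 2.
Eigenvector v = (-3,1); generalized eigenvector w with (A-λI)w=v is (-2,1).
General solution: e^(t)[C_1·v + C_2·(t·v + w)].

x(t) = -3C_1e^(t) - 3C_2te^(t) - 2C_2e^(t), z(t) = C_1e^(t) + C_2te^(t) + C_2e^(t)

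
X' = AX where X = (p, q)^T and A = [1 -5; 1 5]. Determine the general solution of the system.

p(t) = -K_1e^(3t)sin(t) - 2K_1e^(3t)cos(t) - 2K_2e^(3t)sin(t) + K_2e^(3t)cos(t), q(t) = K_1e^(3t)cos(t) + K_2e^(3t)sin(t)

Coefficient matrix A = [[1, -5], [1, 5]].
Characteristic polynomial det(A - λI) = λ^2 - 6λ + 10 = 0.
Eigenvalues λ = 3 ± i (complex conjugate pair).
For λ=3+i: an eigenvector is (-2,1) - i(-1,0) = (-2 + i, 1).
A real fundamental pair from Re and Im of e^((3+i)t)v: X_1 = e^(3t)(cos(t)·(-2,1) + sin(t)·(-1,0)), X_2 = e^(3t)(sin(t)·(-2,1) - cos(t)·(-1,0)).
General solution: K_1X_1 + K_2X_2.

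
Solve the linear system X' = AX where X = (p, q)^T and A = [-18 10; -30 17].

p(t) = 2C_1e^(-3t) + C_2e^(2t), q(t) = 3C_1e^(-3t) + 2C_2e^(2t)

Coefficient matrix A = [[-18, 10], [-30, 17]].
Characteristic polynomial det(A - λI) = λ^2 + λ - 6 = 0.
Eigenvalues λ = -3, 2.
For λ=-3: (A-λI) row 1 is [-15, 10], so an eigenvector is (2, 3).
For λ=2: (A-λI) row 1 is [-20, 10], so an eigenvector is (1, 2).
General solution: C_1e^(-3t)(2,3) + C_2e^(2t)(1,2).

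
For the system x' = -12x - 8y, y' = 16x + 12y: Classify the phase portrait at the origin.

saddle

A = [[-12,-8],[16,12]]; det(A-λI) = λ^2 - 16.
λ = -4, 4: opposite signs.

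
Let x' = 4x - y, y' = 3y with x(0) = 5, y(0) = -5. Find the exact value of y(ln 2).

-40

A = [[4,-1],[0,3]]; eigenvalues λ = 3, 4.
Eigenvectors: (1,1) for λ=3, (-1,0) for λ=4.
From the initial condition, c_1 = -5, c_2 = -10.
y(ln 2) = (-5)(2^3)(1) + (-10)(2^4)(0) = -40.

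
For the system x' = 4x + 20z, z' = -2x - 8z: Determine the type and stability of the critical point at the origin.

stable spiral

A = [[4,20],[-2,-8]]; det(A-λI) = λ^2 + 4λ + 8.
λ = -2 ± 2i: negative real part.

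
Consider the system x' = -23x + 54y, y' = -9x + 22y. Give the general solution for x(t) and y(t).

x(t) = -2C_1e^(4t) + 3C_2e^(-5t), y(t) = -C_1e^(4t) + C_2e^(-5t)

Coefficient matrix A = [[-23, 54], [-9, 22]].
Characteristic polynomial det(A - λI) = λ^2 + λ - 20 = 0.
Eigenvalues λ = 4, -5.
For λ=4: (A-λI) row 1 is [-27, 54], so an eigenvector is (-2, -1).
For λ=-5: (A-λI) row 1 is [-18, 54], so an eigenvector is (3, 1).
General solution: C_1e^(4t)(-2,-1) + C_2e^(-5t)(3,1).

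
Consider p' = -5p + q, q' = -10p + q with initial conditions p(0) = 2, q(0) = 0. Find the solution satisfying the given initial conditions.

Coefficient matrix A = [[-5, 1], [-10, 1]].
Characteristic polynomial det(A - λI) = λ^2 + 4λ + 5 = 0.
Eigenvalues λ = -2 ± i (complex conjugate pair).
For λ=-2+i: an eigenvector is (-1,-3) - i(0,1) = (-1, -3 - i).
A real fundamental pair from Re and Im of e^((-2+i)t)v: X_1 = e^(-2t)(cos(t)·(-1,-3) + sin(t)·(0,1)), X_2 = e^(-2t)(sin(t)·(-1,-3) - cos(t)·(0,1)).
General solution: c_1X_1 + c_2X_2.
Applying p(0)=2, q(0)=0 gives c_1=-2, c_2=6.

p(t) = -6e^(-2t)sin(t) + 2e^(-2t)cos(t), q(t) = -20e^(-2t)sin(t)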